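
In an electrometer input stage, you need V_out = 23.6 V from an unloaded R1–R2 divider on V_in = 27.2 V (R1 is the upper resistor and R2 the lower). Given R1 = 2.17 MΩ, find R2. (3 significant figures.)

Required fraction k = V_out/V_in = 0.8676.
R2 = R1 · 0.8676/(1 − 0.8676) = 14.23 MΩ.

R2 ≈ 14.2 MΩ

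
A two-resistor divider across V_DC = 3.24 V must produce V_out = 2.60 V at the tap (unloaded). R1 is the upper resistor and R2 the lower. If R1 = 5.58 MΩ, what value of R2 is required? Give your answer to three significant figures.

The divider ratio is R2/(R1+R2) = 2.60/3.24 = 0.8025.
R2 = R1 · 0.8025/(1 − 0.8025) = 22.67 MΩ.

R2 ≈ 22.7 MΩ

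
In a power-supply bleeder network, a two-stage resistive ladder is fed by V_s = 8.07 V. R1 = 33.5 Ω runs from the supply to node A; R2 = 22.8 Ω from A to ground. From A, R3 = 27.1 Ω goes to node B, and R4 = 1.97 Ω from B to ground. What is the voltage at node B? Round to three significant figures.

V_B ≈ 0.151 V

The second stage (R3 + R4 = 29.07 Ω) loads node A in parallel with R2.
R2 ‖ (R3+R4) = 12.78 Ω.
First divider: V_A = V_s · 12.78/(33.5 + 12.78) = 2.228 V.
V_B = V_A × 0.06777 = 0.1510 V.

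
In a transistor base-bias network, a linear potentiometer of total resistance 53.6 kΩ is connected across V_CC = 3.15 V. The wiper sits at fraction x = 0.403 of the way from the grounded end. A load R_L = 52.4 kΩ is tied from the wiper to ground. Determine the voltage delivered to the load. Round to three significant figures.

The pot divides into 32.00 kΩ above the wiper and 21.60 kΩ below.
R_L loads the lower segment: effective lower R = 15.30 kΩ.
V_out = 3.15 × 15.30/(32.00 + 15.30) = 1.019 V.
(Unloaded: V_out = x·V_CC = 1.27 V.)

V_out ≈ 1.02 V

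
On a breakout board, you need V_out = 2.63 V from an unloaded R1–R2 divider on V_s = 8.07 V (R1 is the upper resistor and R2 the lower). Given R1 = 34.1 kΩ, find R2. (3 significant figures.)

V_out/V_s = R2/(R1+R2) = 0.3259.
So R2 = R1 · V_out/(V_s − V_out) = 34.1 × 2.63/(8.07 − 2.63) = 34.1 × 0.4835 = 16.49 kΩ.

R2 ≈ 16.5 kΩ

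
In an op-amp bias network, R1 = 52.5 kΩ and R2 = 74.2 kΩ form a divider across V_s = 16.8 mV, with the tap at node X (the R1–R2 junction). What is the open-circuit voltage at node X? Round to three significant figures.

V_th ≈ 9.84 mV

Open-circuit (no load on X): V_th = V_s · R2/(R1 + R2) = 16.8 × 74.2/(52.50 + 74.2) = 9.839 mV.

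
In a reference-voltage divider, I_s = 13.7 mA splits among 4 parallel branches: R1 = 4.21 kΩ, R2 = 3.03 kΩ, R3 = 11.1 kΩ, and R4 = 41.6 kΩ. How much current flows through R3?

I ≈ 1.81 mA

Total conductance ΣG = 1/4.21 + 1/3.03 + 1/11.1 + 1/41.6 = 0.6817 (units of 1/kΩ).
R3 takes the fraction G_k/ΣG = 0.09009/0.6817 = 0.1322, so I = 13.7 × 0.1322 = 1.811 mA.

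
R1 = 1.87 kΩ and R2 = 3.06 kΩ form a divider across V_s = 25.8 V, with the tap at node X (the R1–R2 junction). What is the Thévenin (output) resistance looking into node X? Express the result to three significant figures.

R_th ≈ 1.16 kΩ

Zeroing V_s shorts the top of R1 to ground, so R_th = R1 ‖ R2 = 1.161 kΩ.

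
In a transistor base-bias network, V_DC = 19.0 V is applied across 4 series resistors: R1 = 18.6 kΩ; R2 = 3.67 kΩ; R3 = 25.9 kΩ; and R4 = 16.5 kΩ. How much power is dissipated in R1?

P ≈ 1.61 mW

The common current is I = 19.0/64.67 = 0.2938 mA.
P(R1) = I²·R1 = (0.2938)² × 18.6 = 1.606 mW.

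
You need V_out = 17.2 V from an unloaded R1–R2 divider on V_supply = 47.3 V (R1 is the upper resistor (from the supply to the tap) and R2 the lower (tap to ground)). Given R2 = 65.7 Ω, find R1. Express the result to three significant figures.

R1 ≈ 115 Ω

The divider ratio is R2/(R1+R2) = 17.2/47.3 = 0.3636.
So R1 = R2 · (V_supply/V_out − 1) = 65.7 × (47.3/17.2 − 1) = 65.7 × 1.750 = 115.0 Ω.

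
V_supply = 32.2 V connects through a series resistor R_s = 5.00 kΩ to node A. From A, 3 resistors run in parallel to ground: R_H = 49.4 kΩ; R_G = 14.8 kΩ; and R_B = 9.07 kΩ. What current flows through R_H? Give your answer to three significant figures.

I ≈ 0.327 mA

Equivalent of the parallel group: R_p = 5.049 kΩ.
V_A by voltage divider: V_A = 32.2 × 5.049/(5.00 + 5.049) = 16.18 V.
Branch current I = V_A/R_H = 16.18/49.4 = 0.3275 mA.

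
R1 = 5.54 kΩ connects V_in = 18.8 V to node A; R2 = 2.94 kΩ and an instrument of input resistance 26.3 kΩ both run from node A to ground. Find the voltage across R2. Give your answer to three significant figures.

R2 ‖ R_L = (2.94 × 26.3)/(2.94 + 26.3) = 2.644 kΩ.
Voltage divider with the loaded lower leg: V_out = 18.8 × 2.644/(5.54 + 2.644) = 18.8 × 0.3231 = 6.074 V.

V_out ≈ 6.07 V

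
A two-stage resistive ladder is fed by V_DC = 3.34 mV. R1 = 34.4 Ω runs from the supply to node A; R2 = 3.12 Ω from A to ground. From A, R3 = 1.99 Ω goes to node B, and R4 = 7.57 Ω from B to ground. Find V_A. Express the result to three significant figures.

The second stage (R3 + R4 = 9.560 Ω) loads node A in parallel with R2.
Effective lower resistance at A: R2 ‖ 9.560 = 2.352 Ω.
So V_A = 3.34 × 0.06400 = 0.2138 mV.

V_A ≈ 0.214 mV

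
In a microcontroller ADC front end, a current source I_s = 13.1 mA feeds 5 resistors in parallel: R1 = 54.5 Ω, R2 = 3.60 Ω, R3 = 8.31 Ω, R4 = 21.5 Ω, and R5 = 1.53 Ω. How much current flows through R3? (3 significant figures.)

I ≈ 1.41 mA

Conductances: ΣG = 1/54.5 + 1/3.60 + 1/8.31 + 1/21.5 + 1/1.53 = 1.117 (1/Ω).
Current divider: I(R3) = I_s · G_k/ΣG = 13.1 × (0.1203/1.117) = 13.1 × 0.1078 = 1.412 mA.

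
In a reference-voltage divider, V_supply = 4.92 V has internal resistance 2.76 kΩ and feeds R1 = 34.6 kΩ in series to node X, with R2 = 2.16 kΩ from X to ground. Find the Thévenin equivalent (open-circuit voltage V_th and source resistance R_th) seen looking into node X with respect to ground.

R1' = 2.76 + 34.6 = 37.36 kΩ (source resistance + R1).
V_th is the unloaded tap voltage: V_supply · R2/(R1'+R2) = 4.92 × 0.05466 = 0.2689 V.
Looking into X with the source shorted: R_th = R1'·R2/(R1'+R2) = 37.36 × 2.16/39.52 = 2.042 kΩ.

V_th ≈ 0.269 V, R_th ≈ 2.04 kΩ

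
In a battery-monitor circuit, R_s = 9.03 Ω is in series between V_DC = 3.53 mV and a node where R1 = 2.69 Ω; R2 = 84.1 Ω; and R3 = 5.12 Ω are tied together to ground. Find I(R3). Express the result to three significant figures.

I ≈ 0.111 mA

Combine the parallel branches: R_p = (1/2.69 + 1/84.1 + 1/5.12)⁻¹ = 1.727 Ω.
Node voltage V_A = V_DC · R_p/(R_s + R_p) = 3.53 × 0.1606 = 0.5668 mV.
Branch current I = V_A/R3 = 0.5668/5.12 = 0.1107 mA.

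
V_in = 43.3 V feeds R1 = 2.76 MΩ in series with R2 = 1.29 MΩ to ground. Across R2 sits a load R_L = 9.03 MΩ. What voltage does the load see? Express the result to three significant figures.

The load sits in parallel with R2, giving an effective lower resistance R2' = R2·R_L/(R2+R_L) = 1.129 MΩ.
Now apply the divider: V_out = 43.3 × 0.2903 = 12.57 V.

V_out ≈ 12.6 V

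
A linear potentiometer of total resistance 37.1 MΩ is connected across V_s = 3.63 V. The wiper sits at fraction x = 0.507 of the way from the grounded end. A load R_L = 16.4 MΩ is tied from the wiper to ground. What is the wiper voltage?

Split the track: R_lower = x·R_p = 18.81 MΩ, R_upper = (1−x)·R_p = 18.29 MΩ.
Lower segment in parallel with the load: 18.81 ‖ 16.4 = 8.761 MΩ.
Loaded-divider output: V_out = 3.63 × 0.3239 = 1.176 V.
(Unloaded: V_out = x·V_s = 1.84 V.)

V_out ≈ 1.18 V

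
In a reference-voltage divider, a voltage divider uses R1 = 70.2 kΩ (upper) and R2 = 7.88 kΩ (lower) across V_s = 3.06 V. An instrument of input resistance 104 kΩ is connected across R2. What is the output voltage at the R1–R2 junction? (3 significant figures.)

First combine the lower leg with the load: R2 ‖ R_L = 7.325 kΩ.
Then V_out = V_s · R2'/(R1 + R2') = 3.06 × 7.325/77.52 = 0.2891 V.

V_out ≈ 0.289 V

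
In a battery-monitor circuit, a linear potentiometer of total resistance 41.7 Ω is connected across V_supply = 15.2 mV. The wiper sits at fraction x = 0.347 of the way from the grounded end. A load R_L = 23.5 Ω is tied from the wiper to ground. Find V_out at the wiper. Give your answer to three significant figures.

V_out ≈ 3.76 mV

Split the track: R_lower = x·R_p = 14.47 Ω, R_upper = (1−x)·R_p = 27.23 Ω.
Lower segment in parallel with the load: 14.47 ‖ 23.5 = 8.956 Ω.
Then V_out = V_supply · 8.956/(27.23 + 8.956) = 3.762 mV.
(Unloaded: V_out = x·V_supply = 5.27 mV.)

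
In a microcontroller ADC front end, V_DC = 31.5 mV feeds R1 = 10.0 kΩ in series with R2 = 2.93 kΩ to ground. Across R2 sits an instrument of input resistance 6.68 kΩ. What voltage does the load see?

First combine the lower leg with the load: R2 ‖ R_L = 2.037 kΩ.
Voltage divider with the loaded lower leg: V_out = 31.5 × 2.037/(10.0 + 2.037) = 31.5 × 0.1692 = 5.330 mV.
(Unloaded it would be 7.14 mV; the load pulls it down.)

V_out ≈ 5.33 mV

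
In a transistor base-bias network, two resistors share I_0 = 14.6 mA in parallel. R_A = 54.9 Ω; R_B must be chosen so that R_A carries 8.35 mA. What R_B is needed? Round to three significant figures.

Two-branch current divider: I_A = I_0 · R_B/(R_A + R_B).
With f = 0.5719, R_B = R_A · f/(1−f) = 54.9 × 1.336 = 73.35 Ω.

R_B ≈ 73.3 Ω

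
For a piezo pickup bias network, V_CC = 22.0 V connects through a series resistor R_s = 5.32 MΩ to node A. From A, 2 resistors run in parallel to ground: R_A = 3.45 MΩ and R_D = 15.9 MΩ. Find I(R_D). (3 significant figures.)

Combine the parallel branches: R_p = (1/3.45 + 1/15.9)⁻¹ = 2.835 MΩ.
Node voltage V_A = V_CC · R_p/(R_s + R_p) = 22.0 × 0.3476 = 7.648 V.
Branch current I = V_A/R_D = 7.648/15.9 = 0.4810 µA.
(Check via current divider: I_total = 2.698 µA; share G_k/ΣG = 0.1783 → same result.)

I ≈ 0.481 µA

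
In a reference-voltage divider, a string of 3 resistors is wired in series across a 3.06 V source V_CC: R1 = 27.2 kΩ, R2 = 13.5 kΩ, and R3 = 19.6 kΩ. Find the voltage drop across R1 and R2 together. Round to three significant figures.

Total series resistance ΣR = 27.2 + 13.5 + 19.6 = 60.30 kΩ.
R_{R1..R2} = 27.2 + 13.5 = 40.70 kΩ.
Voltage divider: V = V_CC · (40.70 / 60.30) = 3.06 × 0.6750 = 2.065 V.

V ≈ 2.07 V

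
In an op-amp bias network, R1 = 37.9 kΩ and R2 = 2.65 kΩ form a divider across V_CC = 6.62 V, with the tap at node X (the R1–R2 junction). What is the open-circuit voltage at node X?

Open-circuit (no load on X): V_th = V_CC · R2/(R1 + R2) = 6.62 × 2.65/(37.90 + 2.65) = 0.4326 V.

V_th ≈ 0.433 V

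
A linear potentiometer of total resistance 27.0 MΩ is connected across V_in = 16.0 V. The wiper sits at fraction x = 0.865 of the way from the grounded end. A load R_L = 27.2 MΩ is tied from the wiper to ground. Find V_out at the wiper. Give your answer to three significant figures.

Lower segment x·R_p = 23.36 MΩ; upper segment (1−x)·R_p = 3.645 MΩ.
R_L loads the lower segment: effective lower R = 12.57 MΩ.
V_out = 16.0 × 12.57/(3.645 + 12.57) = 12.40 V.

V_out ≈ 12.4 V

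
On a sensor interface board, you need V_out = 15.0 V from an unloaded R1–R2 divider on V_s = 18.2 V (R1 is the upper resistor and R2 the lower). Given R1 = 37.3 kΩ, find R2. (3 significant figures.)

Required fraction k = V_out/V_s = 0.8242.
Rearranging, R2 = R1·k/(1−k) = 37.3 × 4.688 = 174.8 kΩ.

R2 ≈ 175 kΩ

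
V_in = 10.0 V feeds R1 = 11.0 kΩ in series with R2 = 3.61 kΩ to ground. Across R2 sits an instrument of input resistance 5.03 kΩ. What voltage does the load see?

First combine the lower leg with the load: R2 ‖ R_L = 2.102 kΩ.
Voltage divider with the loaded lower leg: V_out = 10.0 × 2.102/(11.0 + 2.102) = 10.0 × 0.1604 = 1.604 V.

V_out ≈ 1.60 V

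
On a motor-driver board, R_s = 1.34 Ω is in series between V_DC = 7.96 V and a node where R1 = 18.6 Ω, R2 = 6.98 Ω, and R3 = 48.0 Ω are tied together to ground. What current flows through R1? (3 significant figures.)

I ≈ 0.331 A

Combine the parallel branches: R_p = (1/18.6 + 1/6.98 + 1/48.0)⁻¹ = 4.590 Ω.
V_A by voltage divider: V_A = 7.96 × 4.590/(1.34 + 4.590) = 6.161 V.
Branch current I = V_A/R1 = 6.161/18.6 = 0.3313 A.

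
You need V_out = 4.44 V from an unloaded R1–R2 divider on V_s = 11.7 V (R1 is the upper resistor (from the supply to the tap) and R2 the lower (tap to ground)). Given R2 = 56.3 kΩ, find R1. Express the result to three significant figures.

R1 ≈ 92.1 kΩ

Required fraction k = V_out/V_s = 0.3795.
R1 = R2·(1/k − 1) = 56.3 × 1.635 = 92.06 kΩ.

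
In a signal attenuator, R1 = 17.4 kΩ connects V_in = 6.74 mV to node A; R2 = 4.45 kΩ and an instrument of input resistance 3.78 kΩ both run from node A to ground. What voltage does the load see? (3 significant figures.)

First combine the lower leg with the load: R2 ‖ R_L = 2.044 kΩ.
Then V_out = V_in · R2'/(R1 + R2') = 6.74 × 2.044/19.44 = 0.7085 mV.
(Unloaded it would be 1.37 mV; the load pulls it down.)

V_out ≈ 0.708 mV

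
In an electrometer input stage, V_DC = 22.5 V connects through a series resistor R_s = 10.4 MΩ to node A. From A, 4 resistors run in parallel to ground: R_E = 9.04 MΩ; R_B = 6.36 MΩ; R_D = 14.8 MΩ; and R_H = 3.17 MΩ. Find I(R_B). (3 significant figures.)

I ≈ 0.455 µA

Combine the parallel branches: R_p = (1/9.04 + 1/6.36 + 1/14.8 + 1/3.17)⁻¹ = 1.536 MΩ.
Node voltage V_A = V_DC · R_p/(R_s + R_p) = 22.5 × 0.1287 = 2.896 V.
Branch current I = V_A/R_B = 2.896/6.36 = 0.4554 µA.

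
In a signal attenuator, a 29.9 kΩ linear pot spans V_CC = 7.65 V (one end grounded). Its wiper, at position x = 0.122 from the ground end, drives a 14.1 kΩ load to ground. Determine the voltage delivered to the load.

The pot divides into 26.25 kΩ above the wiper and 3.648 kΩ below.
R_L loads the lower segment: effective lower R = 2.898 kΩ.
Loaded-divider output: V_out = 7.65 × 0.09942 = 0.7605 V.
(Unloaded: V_out = x·V_CC = 0.933 V.)

V_out ≈ 0.761 V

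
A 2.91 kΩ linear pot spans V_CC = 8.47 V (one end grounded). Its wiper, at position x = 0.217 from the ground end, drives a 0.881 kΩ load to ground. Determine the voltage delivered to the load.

Lower segment x·R_p = 0.6315 kΩ; upper segment (1−x)·R_p = 2.279 kΩ.
(x·R_p) ‖ R_L = 0.3678 kΩ.
Then V_out = V_CC · 0.3678/(2.279 + 0.3678) = 1.177 V.

V_out ≈ 1.18 V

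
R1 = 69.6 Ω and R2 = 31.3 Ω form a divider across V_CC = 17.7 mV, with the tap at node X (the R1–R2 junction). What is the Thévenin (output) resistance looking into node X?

Zeroing V_CC shorts the top of R1 to ground, so R_th = R1 ‖ R2 = 21.59 Ω.

R_th ≈ 21.6 Ω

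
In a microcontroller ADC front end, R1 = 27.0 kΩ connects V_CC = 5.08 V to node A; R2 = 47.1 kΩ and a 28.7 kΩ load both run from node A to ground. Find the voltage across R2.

The load sits in parallel with R2, giving an effective lower resistance R2' = R2·R_L/(R2+R_L) = 17.83 kΩ.
Voltage divider with the loaded lower leg: V_out = 5.08 × 17.83/(27.0 + 17.83) = 5.08 × 0.3978 = 2.021 V.

V_out ≈ 2.02 V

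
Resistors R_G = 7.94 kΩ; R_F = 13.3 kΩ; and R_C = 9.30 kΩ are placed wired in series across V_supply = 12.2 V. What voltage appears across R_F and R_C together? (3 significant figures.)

ΣR = 7.94 + 13.3 + 9.30 = 30.54 kΩ.
R_{R_F..R_C} = 13.3 + 9.30 = 22.60 kΩ.
Voltage divider: V = V_supply · (22.60 / 30.54) = 12.2 × 0.7400 = 9.028 V.

V ≈ 9.03 V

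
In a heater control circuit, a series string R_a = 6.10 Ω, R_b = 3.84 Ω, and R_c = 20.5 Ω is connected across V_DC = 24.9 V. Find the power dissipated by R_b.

P ≈ 2.57 W

The common current is I = 24.9/30.44 = 0.8180 A.
V(R_b) = I·R = 3.141 V; P = V·I = 3.141 × 0.8180 = 2.569 W.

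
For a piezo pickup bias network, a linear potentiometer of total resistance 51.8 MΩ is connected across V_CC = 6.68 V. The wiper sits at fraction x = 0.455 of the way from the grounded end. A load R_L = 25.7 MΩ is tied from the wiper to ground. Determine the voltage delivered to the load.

The pot divides into 28.23 MΩ above the wiper and 23.57 MΩ below.
Lower segment in parallel with the load: 23.57 ‖ 25.7 = 12.29 MΩ.
V_out = 6.68 × 12.29/(28.23 + 12.29) = 2.027 V.

V_out ≈ 2.03 V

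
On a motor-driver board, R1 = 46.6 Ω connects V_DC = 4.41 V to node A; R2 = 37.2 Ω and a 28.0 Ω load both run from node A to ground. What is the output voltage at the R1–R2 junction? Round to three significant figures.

V_out ≈ 1.13 V

The load sits in parallel with R2, giving an effective lower resistance R2' = R2·R_L/(R2+R_L) = 15.98 Ω.
Voltage divider with the loaded lower leg: V_out = 4.41 × 15.98/(46.6 + 15.98) = 4.41 × 0.2553 = 1.126 V.
(Unloaded it would be 1.96 V; the load pulls it down.)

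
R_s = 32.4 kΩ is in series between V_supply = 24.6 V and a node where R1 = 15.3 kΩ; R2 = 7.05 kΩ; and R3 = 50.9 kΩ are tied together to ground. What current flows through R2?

Equivalent of the parallel group: R_p = 4.408 kΩ.
V_A = 24.6 × 4.408/36.81 = 2.946 V.
I(R2) = V_A / R2 = 2.946/7.05 = 0.4179 mA.

I ≈ 0.418 mA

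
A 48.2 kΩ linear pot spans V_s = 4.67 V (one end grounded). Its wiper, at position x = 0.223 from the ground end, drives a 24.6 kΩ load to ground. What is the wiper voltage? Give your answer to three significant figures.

The pot divides into 37.45 kΩ above the wiper and 10.75 kΩ below.
(x·R_p) ‖ R_L = 7.480 kΩ.
Then V_out = V_s · 7.480/(37.45 + 7.480) = 0.7775 V.

V_out ≈ 0.777 V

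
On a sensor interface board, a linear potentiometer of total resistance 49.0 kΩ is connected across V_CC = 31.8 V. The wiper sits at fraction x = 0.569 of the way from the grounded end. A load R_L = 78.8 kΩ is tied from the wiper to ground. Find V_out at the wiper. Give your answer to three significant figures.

The pot divides into 21.12 kΩ above the wiper and 27.88 kΩ below.
Lower segment in parallel with the load: 27.88 ‖ 78.8 = 20.59 kΩ.
Loaded-divider output: V_out = 31.8 × 0.4937 = 15.70 V.
(Unloaded: V_out = x·V_CC = 18.1 V.)

V_out ≈ 15.7 V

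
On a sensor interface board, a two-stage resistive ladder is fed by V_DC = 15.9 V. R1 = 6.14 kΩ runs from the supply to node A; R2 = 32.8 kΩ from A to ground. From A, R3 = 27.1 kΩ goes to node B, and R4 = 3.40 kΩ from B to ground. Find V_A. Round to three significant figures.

V_A ≈ 11.5 V

The second stage (R3 + R4 = 30.50 kΩ) loads node A in parallel with R2.
Effective lower resistance at A: R2 ‖ 30.50 = 15.80 kΩ.
V_A = 15.9 × 15.80/(6.14 + 15.80) = 11.45 V.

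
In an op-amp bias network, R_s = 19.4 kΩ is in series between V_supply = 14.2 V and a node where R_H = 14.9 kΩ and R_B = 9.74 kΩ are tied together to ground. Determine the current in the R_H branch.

Equivalent of the parallel group: R_p = 5.890 kΩ.
V_A = 14.2 × 5.890/25.29 = 3.307 V.
I(R_H) = V_A / R_H = 3.307/14.9 = 0.2220 mA.
(Equivalently: I_total = 0.5615 mA, then current-divider fraction G_k/ΣG = 0.3953.)

I ≈ 0.222 mA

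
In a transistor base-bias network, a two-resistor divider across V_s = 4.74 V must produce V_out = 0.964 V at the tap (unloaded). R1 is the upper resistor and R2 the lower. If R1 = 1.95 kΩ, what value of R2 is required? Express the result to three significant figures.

R2 ≈ 0.498 kΩ

The divider ratio is R2/(R1+R2) = 0.964/4.74 = 0.2034.
Rearranging, R2 = R1·k/(1−k) = 1.95 × 0.2553 = 0.4978 kΩ.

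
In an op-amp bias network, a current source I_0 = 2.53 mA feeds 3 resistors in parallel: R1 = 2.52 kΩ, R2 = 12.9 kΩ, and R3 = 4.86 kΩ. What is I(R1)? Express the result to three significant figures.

Total conductance ΣG = 1/2.52 + 1/12.9 + 1/4.86 = 0.6801 (units of 1/kΩ).
R1 takes the fraction G_k/ΣG = 0.3968/0.6801 = 0.5835, so I = 2.53 × 0.5835 = 1.476 mA.

I ≈ 1.48 mA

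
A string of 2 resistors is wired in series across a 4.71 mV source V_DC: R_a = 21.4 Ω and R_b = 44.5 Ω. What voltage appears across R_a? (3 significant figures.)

V ≈ 1.53 mV

ΣR = 21.4 + 44.5 = 65.90 Ω.
By the voltage-divider rule, V = 4.71 × 21.40/65.90 = 1.529 mV.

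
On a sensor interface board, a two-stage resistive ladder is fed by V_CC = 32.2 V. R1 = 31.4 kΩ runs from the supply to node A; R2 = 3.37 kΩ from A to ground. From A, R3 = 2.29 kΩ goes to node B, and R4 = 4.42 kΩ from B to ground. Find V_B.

Looking into the second stage from A: R3 + R4 = 6.710 kΩ appears in parallel with R2.
Effective lower resistance at A: R2 ‖ 6.710 = 2.243 kΩ.
V_A = 32.2 × 2.243/(31.4 + 2.243) = 2.147 V.
Stage 2 is unloaded, so V_B = V_A · R4/(R3+R4) = 2.147 × 4.42/6.710 = 1.414 V.

V_B ≈ 1.41 V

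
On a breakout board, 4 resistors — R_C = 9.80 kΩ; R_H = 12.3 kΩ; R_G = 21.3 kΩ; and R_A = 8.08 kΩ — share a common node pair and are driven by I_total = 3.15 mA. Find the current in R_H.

Total conductance ΣG = 1/9.80 + 1/12.3 + 1/21.3 + 1/8.08 = 0.3541 (units of 1/kΩ).
Current divider: I(R_H) = I_total · G_k/ΣG = 3.15 × (0.08130/0.3541) = 3.15 × 0.2296 = 0.7233 mA.

I ≈ 0.723 mA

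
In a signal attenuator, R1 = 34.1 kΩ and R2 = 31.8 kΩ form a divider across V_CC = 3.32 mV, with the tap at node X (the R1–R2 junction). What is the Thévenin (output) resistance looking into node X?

R_th ≈ 16.5 kΩ

Zeroing V_CC shorts the top of R1 to ground, so R_th = R1 ‖ R2 = 16.45 kΩ.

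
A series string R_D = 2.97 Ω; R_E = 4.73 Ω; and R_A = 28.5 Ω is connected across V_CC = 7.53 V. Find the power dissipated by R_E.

ΣR = 36.20 Ω → I = 7.53/36.20 = 0.2080 A.
P = I²R = 0.04327 × 4.73 = 0.2047 W.

P ≈ 0.205 W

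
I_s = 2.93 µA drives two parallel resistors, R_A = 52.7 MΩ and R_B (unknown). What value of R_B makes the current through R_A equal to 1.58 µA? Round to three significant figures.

The fraction through R_A equals R_B/(R_A+R_B).
1.58/2.93 = R_B/(R_A + R_B) → R_B = R_A · (0.5392)/(1 − 0.5392) = 52.7 × 1.170 = 61.68 MΩ.

R_B ≈ 61.7 MΩ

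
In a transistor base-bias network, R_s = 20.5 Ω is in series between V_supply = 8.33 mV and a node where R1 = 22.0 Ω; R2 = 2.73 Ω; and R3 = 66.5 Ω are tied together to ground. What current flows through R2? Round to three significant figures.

I ≈ 0.313 mA

Equivalent of the parallel group: R_p = 2.343 Ω.
V_A by voltage divider: V_A = 8.33 × 2.343/(20.5 + 2.343) = 0.8544 mV.
Branch current I = V_A/R2 = 0.8544/2.73 = 0.3130 mA.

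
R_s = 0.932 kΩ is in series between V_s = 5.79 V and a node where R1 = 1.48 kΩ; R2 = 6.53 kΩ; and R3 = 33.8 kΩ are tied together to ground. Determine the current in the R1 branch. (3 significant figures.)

Equivalent of the parallel group: R_p = 1.165 kΩ.
Node voltage V_A = V_s · R_p/(R_s + R_p) = 5.79 × 0.5555 = 3.217 V.
Branch current I = V_A/R1 = 3.217/1.48 = 2.173 mA.

I ≈ 2.17 mA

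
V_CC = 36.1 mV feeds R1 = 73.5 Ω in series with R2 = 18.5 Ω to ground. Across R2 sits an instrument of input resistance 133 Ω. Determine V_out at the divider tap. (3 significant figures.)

R2 ‖ R_L = (18.5 × 133)/(18.5 + 133) = 16.24 Ω.
Then V_out = V_CC · R2'/(R1 + R2') = 36.1 × 16.24/89.74 = 6.533 mV.

V_out ≈ 6.53 mV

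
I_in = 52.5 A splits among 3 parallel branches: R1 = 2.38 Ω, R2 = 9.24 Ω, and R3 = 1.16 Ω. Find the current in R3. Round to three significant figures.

Conductances: ΣG = 1/2.38 + 1/9.24 + 1/1.16 = 1.390 (1/Ω).
By the current-divider rule, I = I_in · G_k/ΣG = 52.5 × 0.6200 = 32.55 A.

I ≈ 32.5 A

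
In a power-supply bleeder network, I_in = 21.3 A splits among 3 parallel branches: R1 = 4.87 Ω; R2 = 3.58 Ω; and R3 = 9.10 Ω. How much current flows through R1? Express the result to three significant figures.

I ≈ 7.36 A

ΣG = 1/4.87 + 1/3.58 + 1/9.10 = 0.5946.
R1 takes the fraction G_k/ΣG = 0.2053/0.5946 = 0.3454, so I = 21.3 × 0.3454 = 7.356 A.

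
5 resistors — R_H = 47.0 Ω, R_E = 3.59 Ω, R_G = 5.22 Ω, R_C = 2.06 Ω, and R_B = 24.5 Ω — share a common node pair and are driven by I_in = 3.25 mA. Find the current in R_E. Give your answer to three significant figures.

I ≈ 0.890 mA

Total conductance ΣG = 1/47.0 + 1/3.59 + 1/5.22 + 1/2.06 + 1/24.5 = 1.018 (units of 1/Ω).
By the current-divider rule, I = I_in · G_k/ΣG = 3.25 × 0.2737 = 0.8896 mA.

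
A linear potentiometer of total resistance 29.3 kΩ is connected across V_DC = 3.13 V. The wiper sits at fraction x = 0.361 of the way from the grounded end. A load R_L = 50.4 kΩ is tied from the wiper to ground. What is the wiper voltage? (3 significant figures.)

V_out ≈ 0.996 V

Split the track: R_lower = x·R_p = 10.58 kΩ, R_upper = (1−x)·R_p = 18.72 kΩ.
Lower segment in parallel with the load: 10.58 ‖ 50.4 = 8.743 kΩ.
V_out = 3.13 × 8.743/(18.72 + 8.743) = 0.9963 V.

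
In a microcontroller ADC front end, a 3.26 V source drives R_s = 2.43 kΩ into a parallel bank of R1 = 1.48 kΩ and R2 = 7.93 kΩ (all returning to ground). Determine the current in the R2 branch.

I ≈ 0.139 mA

Combine the parallel branches: R_p = (1/1.48 + 1/7.93)⁻¹ = 1.247 kΩ.
Node voltage V_A = V_s · R_p/(R_s + R_p) = 3.26 × 0.3392 = 1.106 V.
I(R2) = V_A / R2 = 1.106/7.93 = 0.1394 mA.
(Equivalently: I_total = 0.8865 mA, then current-divider fraction G_k/ΣG = 0.1573.)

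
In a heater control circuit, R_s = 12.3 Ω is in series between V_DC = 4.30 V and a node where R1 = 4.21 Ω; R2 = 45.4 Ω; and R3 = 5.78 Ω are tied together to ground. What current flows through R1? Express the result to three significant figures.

I ≈ 0.162 A

Parallel bank: R_p = 1/(1/4.21 + 1/45.4 + 1/5.78) = 2.312 Ω.
Node voltage V_A = V_DC · R_p/(R_s + R_p) = 4.30 × 0.1582 = 0.6803 V.
I(R1) = V_A / R1 = 0.6803/4.21 = 0.1616 A.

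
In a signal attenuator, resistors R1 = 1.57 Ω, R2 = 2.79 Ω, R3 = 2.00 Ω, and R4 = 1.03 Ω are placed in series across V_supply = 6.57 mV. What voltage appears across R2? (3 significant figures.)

Total series resistance ΣR = 1.57 + 2.79 + 2.00 + 1.03 = 7.390 Ω.
By the voltage-divider rule, V = 6.57 × 2.790/7.390 = 2.480 mV.

V ≈ 2.48 mV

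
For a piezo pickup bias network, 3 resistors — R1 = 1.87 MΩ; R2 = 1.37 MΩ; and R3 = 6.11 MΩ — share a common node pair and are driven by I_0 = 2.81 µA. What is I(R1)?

I ≈ 1.05 µA

ΣG = 1/1.87 + 1/1.37 + 1/6.11 = 1.428.
R1 takes the fraction G_k/ΣG = 0.5348/1.428 = 0.3744, so I = 2.81 × 0.3744 = 1.052 µA.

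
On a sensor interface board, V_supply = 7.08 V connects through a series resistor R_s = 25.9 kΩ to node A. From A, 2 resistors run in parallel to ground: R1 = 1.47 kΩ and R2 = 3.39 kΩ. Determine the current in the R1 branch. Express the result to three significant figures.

Combine the parallel branches: R_p = (1/1.47 + 1/3.39)⁻¹ = 1.025 kΩ.
V_A = 7.08 × 1.025/26.93 = 0.2696 V.
Branch current I = V_A/R1 = 0.2696/1.47 = 0.1834 mA.

I ≈ 0.183 mA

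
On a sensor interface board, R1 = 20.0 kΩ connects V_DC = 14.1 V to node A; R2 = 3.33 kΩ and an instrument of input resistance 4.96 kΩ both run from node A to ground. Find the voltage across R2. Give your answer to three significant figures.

V_out ≈ 1.28 V

The load sits in parallel with R2, giving an effective lower resistance R2' = R2·R_L/(R2+R_L) = 1.992 kΩ.
Voltage divider with the loaded lower leg: V_out = 14.1 × 1.992/(20.0 + 1.992) = 14.1 × 0.09059 = 1.277 V.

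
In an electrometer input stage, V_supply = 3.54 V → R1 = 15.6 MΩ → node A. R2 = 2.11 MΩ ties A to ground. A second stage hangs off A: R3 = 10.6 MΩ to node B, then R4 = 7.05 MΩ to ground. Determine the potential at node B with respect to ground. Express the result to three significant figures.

Looking into the second stage from A: R3 + R4 = 17.65 MΩ appears in parallel with R2.
Effective lower resistance at A: R2 ‖ 17.65 = 1.885 MΩ.
First divider: V_A = V_supply · 1.885/(15.6 + 1.885) = 0.3816 V.
V_B = V_A × 0.3994 = 0.1524 V.

V_B ≈ 0.152 V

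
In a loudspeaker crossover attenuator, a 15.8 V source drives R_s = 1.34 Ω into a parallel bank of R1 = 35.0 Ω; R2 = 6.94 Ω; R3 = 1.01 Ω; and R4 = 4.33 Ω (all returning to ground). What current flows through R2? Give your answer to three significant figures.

I ≈ 0.794 A

Parallel bank: R_p = 1/(1/35.0 + 1/6.94 + 1/1.01 + 1/4.33) = 0.7175 Ω.
Node voltage V_A = V_CC · R_p/(R_s + R_p) = 15.8 × 0.3487 = 5.510 V.
I(R2) = V_A / R2 = 5.510/6.94 = 0.7939 A.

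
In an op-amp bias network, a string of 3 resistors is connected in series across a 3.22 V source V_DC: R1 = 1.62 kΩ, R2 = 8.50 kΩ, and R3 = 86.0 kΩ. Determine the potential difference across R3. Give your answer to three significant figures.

Series total: ΣR = 1.62 + 8.50 + 86.0 = 96.12 kΩ.
Voltage divider: V = V_DC · (86.00 / 96.12) = 3.22 × 0.8947 = 2.881 V.

V ≈ 2.88 V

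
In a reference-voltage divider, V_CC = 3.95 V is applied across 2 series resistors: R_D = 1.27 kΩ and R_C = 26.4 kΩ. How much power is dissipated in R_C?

P ≈ 0.538 mW

ΣR = 27.67 kΩ → I = 3.95/27.67 = 0.1428 mA.
P = I²R = 0.02038 × 26.4 = 0.5380 mW.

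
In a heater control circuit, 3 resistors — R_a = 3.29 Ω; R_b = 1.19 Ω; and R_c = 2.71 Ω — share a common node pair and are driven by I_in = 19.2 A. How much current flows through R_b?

Conductances: ΣG = 1/3.29 + 1/1.19 + 1/2.71 = 1.513 (1/Ω).
By the current-divider rule, I = I_in · G_k/ΣG = 19.2 × 0.5553 = 10.66 A.

I ≈ 10.7 A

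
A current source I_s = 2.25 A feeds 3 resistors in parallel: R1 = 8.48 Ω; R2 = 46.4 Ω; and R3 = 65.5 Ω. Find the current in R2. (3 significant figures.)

I ≈ 0.313 A

Total conductance ΣG = 1/8.48 + 1/46.4 + 1/65.5 = 0.1547 (units of 1/Ω).
Current divider: I(R2) = I_s · G_k/ΣG = 2.25 × (0.02155/0.1547) = 2.25 × 0.1393 = 0.3134 A.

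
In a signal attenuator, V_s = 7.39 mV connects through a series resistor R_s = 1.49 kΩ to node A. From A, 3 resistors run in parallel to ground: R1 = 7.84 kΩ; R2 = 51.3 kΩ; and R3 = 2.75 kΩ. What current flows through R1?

Parallel bank: R_p = 1/(1/7.84 + 1/51.3 + 1/2.75) = 1.958 kΩ.
Node voltage V_A = V_s · R_p/(R_s + R_p) = 7.39 × 0.5679 = 4.197 mV.
I(R1) = V_A / R1 = 4.197/7.84 = 0.5353 µA.
(Check via current divider: I_total = 2.143 µA; share G_k/ΣG = 0.2498 → same result.)

I ≈ 0.535 µA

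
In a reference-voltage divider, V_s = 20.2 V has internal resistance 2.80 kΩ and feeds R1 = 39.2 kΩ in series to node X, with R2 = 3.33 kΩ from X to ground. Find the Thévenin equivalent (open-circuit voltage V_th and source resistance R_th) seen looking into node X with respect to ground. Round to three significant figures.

R1' = 2.80 + 39.2 = 42.00 kΩ (source resistance + R1).
Open-circuit (no load on X): V_th = V_s · R2/(R1' + R2) = 20.2 × 3.33/(42.00 + 3.33) = 1.484 V.
With V_s suppressed (replaced by a short), R_th = R1' ‖ R2 = (42.00 × 3.33)/(42.00 + 3.33) = 3.085 kΩ.

V_th ≈ 1.48 V, R_th ≈ 3.09 kΩ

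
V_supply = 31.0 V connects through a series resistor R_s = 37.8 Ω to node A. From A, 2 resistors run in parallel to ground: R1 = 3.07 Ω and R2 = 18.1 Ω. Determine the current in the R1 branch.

Combine the parallel branches: R_p = (1/3.07 + 1/18.1)⁻¹ = 2.625 Ω.
V_A = 31.0 × 2.625/40.42 = 2.013 V.
I(R1) = V_A / R1 = 2.013/3.07 = 0.6556 A.
(Check via current divider: I_total = 0.7669 A; share G_k/ΣG = 0.8550 → same result.)

I ≈ 0.656 A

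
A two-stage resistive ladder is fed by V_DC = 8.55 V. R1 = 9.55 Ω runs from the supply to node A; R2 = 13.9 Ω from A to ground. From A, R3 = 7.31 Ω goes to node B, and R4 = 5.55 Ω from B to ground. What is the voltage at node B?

The second stage (R3 + R4 = 12.86 Ω) loads node A in parallel with R2.
R2 ‖ (R3+R4) = 6.680 Ω.
First divider: V_A = V_DC · 6.680/(9.55 + 6.680) = 3.519 V.
Then the unloaded second divider: V_B = V_A × R4/(R3+R4) = 3.519 × 0.4316 = 1.519 V.

V_B ≈ 1.52 V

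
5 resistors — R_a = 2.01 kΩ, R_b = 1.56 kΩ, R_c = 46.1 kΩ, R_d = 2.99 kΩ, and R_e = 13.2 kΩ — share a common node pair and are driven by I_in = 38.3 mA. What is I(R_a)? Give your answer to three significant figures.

I ≈ 12.1 mA

ΣG = 1/2.01 + 1/1.56 + 1/46.1 + 1/2.99 + 1/13.2 = 1.570.
Current divider: I(R_a) = I_in · G_k/ΣG = 38.3 × (0.4975/1.570) = 38.3 × 0.3168 = 12.13 mA.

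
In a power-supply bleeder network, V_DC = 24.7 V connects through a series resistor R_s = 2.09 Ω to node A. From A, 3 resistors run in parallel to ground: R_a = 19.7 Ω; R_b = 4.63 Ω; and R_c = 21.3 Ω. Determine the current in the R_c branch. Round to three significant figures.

I ≈ 0.700 A

Combine the parallel branches: R_p = (1/19.7 + 1/4.63 + 1/21.3)⁻¹ = 3.188 Ω.
V_A by voltage divider: V_A = 24.7 × 3.188/(2.09 + 3.188) = 14.92 V.
I(R_c) = V_A / R_c = 14.92/21.3 = 0.7004 A.
(Equivalently: I_total = 4.680 A, then current-divider fraction G_k/ΣG = 0.1497.)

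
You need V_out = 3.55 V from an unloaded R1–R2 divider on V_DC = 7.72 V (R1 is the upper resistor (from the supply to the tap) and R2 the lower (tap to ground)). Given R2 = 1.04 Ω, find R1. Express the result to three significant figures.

R1 ≈ 1.22 Ω

The divider ratio is R2/(R1+R2) = 3.55/7.72 = 0.4598.
R1 = R2·(1/k − 1) = 1.04 × 1.175 = 1.222 Ω.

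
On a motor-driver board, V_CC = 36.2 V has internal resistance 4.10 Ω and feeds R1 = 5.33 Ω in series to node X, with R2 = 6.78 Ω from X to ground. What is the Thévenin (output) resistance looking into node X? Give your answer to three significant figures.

R1' = 4.10 + 5.33 = 9.430 Ω (source resistance + R1).
With V_CC suppressed (replaced by a short), R_th = R1' ‖ R2 = (9.430 × 6.78)/(9.430 + 6.78) = 3.944 Ω.

R_th ≈ 3.94 Ω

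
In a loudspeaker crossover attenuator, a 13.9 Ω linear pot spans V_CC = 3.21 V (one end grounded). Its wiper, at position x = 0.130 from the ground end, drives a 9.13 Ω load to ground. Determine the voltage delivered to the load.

The pot divides into 12.09 Ω above the wiper and 1.807 Ω below.
(x·R_p) ‖ R_L = 1.508 Ω.
V_out = 3.21 × 1.508/(12.09 + 1.508) = 0.3560 V.
(Unloaded: V_out = x·V_CC = 0.417 V.)

V_out ≈ 0.356 V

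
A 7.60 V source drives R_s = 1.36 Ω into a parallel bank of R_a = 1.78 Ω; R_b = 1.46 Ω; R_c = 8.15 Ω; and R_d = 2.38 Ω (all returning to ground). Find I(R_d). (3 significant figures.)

I ≈ 0.930 A

Parallel bank: R_p = 1/(1/1.78 + 1/1.46 + 1/8.15 + 1/2.38) = 0.5588 Ω.
V_A = 7.60 × 0.5588/1.919 = 2.213 V.
Branch current I = V_A/R_d = 2.213/2.38 = 0.9299 A.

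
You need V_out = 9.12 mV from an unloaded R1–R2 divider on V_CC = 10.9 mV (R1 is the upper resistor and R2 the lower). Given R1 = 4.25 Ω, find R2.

V_out/V_CC = R2/(R1+R2) = 0.8367.
So R2 = R1 · V_out/(V_CC − V_out) = 4.25 × 9.12/(10.9 − 9.12) = 4.25 × 5.124 = 21.78 Ω.

R2 ≈ 21.8 Ω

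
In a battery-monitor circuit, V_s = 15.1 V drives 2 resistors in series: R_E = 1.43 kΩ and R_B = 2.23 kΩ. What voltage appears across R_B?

V ≈ 9.20 V

Series total: ΣR = 1.43 + 2.23 = 3.660 kΩ.
V = V_s · R/ΣR = 15.1 × 0.6093 = 9.200 V.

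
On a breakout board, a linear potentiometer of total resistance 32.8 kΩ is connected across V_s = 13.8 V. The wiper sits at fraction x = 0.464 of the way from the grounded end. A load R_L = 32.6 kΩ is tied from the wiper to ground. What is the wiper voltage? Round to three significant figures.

V_out ≈ 5.12 V

Split the track: R_lower = x·R_p = 15.22 kΩ, R_upper = (1−x)·R_p = 17.58 kΩ.
Lower segment in parallel with the load: 15.22 ‖ 32.6 = 10.38 kΩ.
Then V_out = V_s · 10.38/(17.58 + 10.38) = 5.122 V.
(Unloaded: V_out = x·V_s = 6.40 V.)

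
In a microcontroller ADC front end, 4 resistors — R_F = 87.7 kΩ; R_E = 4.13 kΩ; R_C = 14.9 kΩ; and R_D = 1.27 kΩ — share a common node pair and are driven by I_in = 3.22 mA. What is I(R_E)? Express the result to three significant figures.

I ≈ 0.704 mA

Conductances: ΣG = 1/87.7 + 1/4.13 + 1/14.9 + 1/1.27 = 1.108 (1/kΩ).
By the current-divider rule, I = I_in · G_k/ΣG = 3.22 × 0.2185 = 0.7036 mA.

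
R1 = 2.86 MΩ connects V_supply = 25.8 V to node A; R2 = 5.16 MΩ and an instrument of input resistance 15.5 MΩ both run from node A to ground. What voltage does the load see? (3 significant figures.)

V_out ≈ 14.8 V

First combine the lower leg with the load: R2 ‖ R_L = 3.871 MΩ.
Then V_out = V_supply · R2'/(R1 + R2') = 25.8 × 3.871/6.731 = 14.84 V.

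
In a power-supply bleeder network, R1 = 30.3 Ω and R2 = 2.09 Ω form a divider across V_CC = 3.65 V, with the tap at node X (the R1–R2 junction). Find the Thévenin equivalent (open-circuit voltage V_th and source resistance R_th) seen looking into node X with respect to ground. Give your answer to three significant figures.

With X open, the divider is unloaded: V_th = 3.65 × 2.09/32.39 = 0.2355 V.
With V_CC suppressed (replaced by a short), R_th = R1 ‖ R2 = (30.30 × 2.09)/(30.30 + 2.09) = 1.955 Ω.

V_th ≈ 0.236 V, R_th ≈ 1.96 Ω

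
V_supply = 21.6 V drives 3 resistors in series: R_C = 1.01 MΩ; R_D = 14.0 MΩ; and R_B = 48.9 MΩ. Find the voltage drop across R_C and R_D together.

Total series resistance ΣR = 1.01 + 14.0 + 48.9 = 63.91 MΩ.
R_{R_C..R_D} = 1.01 + 14.0 = 15.01 MΩ.
V = V_supply · R/ΣR = 21.6 × 0.2349 = 5.073 V.

V ≈ 5.07 V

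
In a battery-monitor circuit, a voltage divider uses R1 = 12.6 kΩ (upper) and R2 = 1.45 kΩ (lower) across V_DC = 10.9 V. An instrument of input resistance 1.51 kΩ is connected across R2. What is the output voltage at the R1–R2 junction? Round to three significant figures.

The load sits in parallel with R2, giving an effective lower resistance R2' = R2·R_L/(R2+R_L) = 0.7397 kΩ.
Then V_out = V_DC · R2'/(R1 + R2') = 10.9 × 0.7397/13.34 = 0.6044 V.

V_out ≈ 0.604 V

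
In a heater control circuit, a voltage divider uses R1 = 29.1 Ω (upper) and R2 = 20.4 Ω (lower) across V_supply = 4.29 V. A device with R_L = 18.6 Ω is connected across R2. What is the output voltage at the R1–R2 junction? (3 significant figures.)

V_out ≈ 1.07 V

First combine the lower leg with the load: R2 ‖ R_L = 9.729 Ω.
Voltage divider with the loaded lower leg: V_out = 4.29 × 9.729/(29.1 + 9.729) = 4.29 × 0.2506 = 1.075 V.
(Unloaded it would be 1.77 V; the load pulls it down.)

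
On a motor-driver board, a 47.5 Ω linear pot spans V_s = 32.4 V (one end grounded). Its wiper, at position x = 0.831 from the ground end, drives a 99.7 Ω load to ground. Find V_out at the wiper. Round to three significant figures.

V_out ≈ 25.2 V

The pot divides into 8.028 Ω above the wiper and 39.47 Ω below.
(x·R_p) ‖ R_L = 28.28 Ω.
V_out = 32.4 × 28.28/(8.028 + 28.28) = 25.24 V.
(Unloaded: V_out = x·V_s = 26.9 V.)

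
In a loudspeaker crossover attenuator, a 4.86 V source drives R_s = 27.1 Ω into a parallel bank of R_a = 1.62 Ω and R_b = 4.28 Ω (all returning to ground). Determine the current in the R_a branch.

Equivalent of the parallel group: R_p = 1.175 Ω.
Node voltage V_A = V_DC · R_p/(R_s + R_p) = 4.86 × 0.04156 = 0.2020 V.
Branch current I = V_A/R_a = 0.2020/1.62 = 0.1247 A.

I ≈ 0.125 A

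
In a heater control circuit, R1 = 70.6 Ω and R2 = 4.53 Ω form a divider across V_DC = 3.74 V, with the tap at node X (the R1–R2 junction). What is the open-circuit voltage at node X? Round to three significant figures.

V_th is the unloaded tap voltage: V_DC · R2/(R1+R2) = 3.74 × 0.06030 = 0.2255 V.

V_th ≈ 0.226 V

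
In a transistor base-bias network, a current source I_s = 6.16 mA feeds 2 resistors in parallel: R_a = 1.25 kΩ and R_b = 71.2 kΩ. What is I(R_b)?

I ≈ 0.106 mA

With just two branches, the current splits inversely with resistance.
I(R_b) = 6.16 × 1.25/(1.25 + 71.2) = 6.16 × 0.01725 = 0.1063 mA.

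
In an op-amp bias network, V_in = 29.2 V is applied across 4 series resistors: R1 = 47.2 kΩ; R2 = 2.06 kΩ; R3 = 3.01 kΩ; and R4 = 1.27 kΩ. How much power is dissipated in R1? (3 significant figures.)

Series current I = V_in/ΣR = 29.2/53.54 = 0.5454 mA.
V(R1) = I·R = 25.74 V; P = V·I = 25.74 × 0.5454 = 14.04 mW.

P ≈ 14.0 mW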